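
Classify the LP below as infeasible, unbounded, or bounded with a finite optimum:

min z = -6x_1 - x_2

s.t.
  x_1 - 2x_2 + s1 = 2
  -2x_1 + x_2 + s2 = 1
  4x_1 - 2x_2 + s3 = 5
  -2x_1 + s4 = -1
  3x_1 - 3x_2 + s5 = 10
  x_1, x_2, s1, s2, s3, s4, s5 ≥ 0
Feasible point: (1, 0) satisfies every constraint, so the LP is feasible.
Direction d = (1, 2): for each constraint row a, a·d ≤ 0 —
  (1)(1) + (-2)(2) = -3 ≤ 0
  (-2)(1) + (1)(2) = 0 ≤ 0
  (4)(1) + (-2)(2) = 0 ≤ 0
  (-2)(1) + (0)(2) = -2 ≤ 0
  (3)(1) + (-3)(2) = -3 ≤ 0
and d ≥ 0, so (1, 0) + t·d stays feasible for every t ≥ 0. Along this ray z = -6x_1 - x_2 changes by -8 per unit t, so z → −∞.

Unbounded — the objective can decrease without bound over the feasible region.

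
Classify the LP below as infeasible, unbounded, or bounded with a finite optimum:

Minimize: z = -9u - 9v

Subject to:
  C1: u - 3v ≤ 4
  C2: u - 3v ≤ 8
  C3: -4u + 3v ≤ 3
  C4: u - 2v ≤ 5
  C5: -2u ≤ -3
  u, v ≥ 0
Feasible point: (2, 0) satisfies every constraint, so the LP is feasible.
Direction d = (1, 1): for each constraint row a, a·d ≤ 0 —
  (1)(1) + (-3)(1) = -2 ≤ 0
  (1)(1) + (-3)(1) = -2 ≤ 0
  (-4)(1) + (3)(1) = -1 ≤ 0
  (1)(1) + (-2)(1) = -1 ≤ 0
  (-2)(1) + (0)(1) = -2 ≤ 0
and d ≥ 0, so (2, 0) + t·d stays feasible for every t ≥ 0. Along this ray z = -9u - 9v changes by -18 per unit t, so z → −∞.

Unbounded — the objective can decrease without bound over the feasible region.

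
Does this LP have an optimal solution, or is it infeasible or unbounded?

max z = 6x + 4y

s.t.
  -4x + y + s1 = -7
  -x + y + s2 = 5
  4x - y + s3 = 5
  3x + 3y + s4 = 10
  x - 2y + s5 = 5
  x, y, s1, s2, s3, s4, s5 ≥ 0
The row 4x - y + s3 = 5 with s3 ≥ 0 requires 4x - y ≤ 5, while the row -4x + y + s1 = -7 with s1 ≥ 0 is equivalent to 4x - y ≥ 7. Together they would need 7 ≤ 4x - y ≤ 5, which is impossible since 7 > 5. No point satisfies all constraints.

Infeasible: no point satisfies all constraints simultaneously.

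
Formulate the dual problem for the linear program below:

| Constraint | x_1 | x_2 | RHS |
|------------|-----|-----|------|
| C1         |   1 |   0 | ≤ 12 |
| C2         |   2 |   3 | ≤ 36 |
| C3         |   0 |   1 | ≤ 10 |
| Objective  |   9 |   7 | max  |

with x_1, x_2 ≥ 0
Minimize: z = 12y1 + 36y2 + 10y3

Subject to:
  C1: -y1 - 2y2 ≤ -9
  C2: -3y2 - y3 ≤ -7
  y1, y2, y3 ≥ 0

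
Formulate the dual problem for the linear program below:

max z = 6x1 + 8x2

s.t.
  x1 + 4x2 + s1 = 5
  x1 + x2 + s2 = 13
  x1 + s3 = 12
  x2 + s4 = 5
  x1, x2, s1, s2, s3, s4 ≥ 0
Minimize: z = 5y1 + 13y2 + 12y3 + 5y4

Subject to:
  C1: -y1 - y2 - y3 ≤ -6
  C2: -4y1 - y2 - y4 ≤ -8
  y1, y2, y3, y4 ≥ 0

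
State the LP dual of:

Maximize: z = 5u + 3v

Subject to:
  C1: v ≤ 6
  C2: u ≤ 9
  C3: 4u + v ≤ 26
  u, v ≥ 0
Minimize: z = 6y1 + 9y2 + 26y3

Subject to:
  C1: -y2 - 4y3 ≤ -5
  C2: -y1 - y3 ≤ -3
  y1, y2, y3 ≥ 0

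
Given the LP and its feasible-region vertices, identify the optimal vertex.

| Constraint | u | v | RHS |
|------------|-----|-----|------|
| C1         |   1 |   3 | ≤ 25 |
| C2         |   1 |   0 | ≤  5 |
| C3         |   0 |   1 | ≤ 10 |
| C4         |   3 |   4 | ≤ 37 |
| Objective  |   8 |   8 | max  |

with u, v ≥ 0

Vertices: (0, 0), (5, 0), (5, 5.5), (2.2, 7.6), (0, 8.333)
Evaluating z = 8u + 8v at each vertex:
  (0, 0): z = 0
  (5, 0): z = 40
  (5, 5.5): z = 84
  (2.2, 7.6): z = 78.4
  (0, 8.333): z = 66.67

The largest value is z = 84, attained at (5, 5.5).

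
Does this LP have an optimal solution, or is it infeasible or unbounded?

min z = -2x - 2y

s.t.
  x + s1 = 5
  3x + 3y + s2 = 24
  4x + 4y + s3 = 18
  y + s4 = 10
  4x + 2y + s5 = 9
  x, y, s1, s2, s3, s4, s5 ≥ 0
The point (0, 4.5) satisfies every constraint, so the LP is feasible; the constraints give x ≤ 5 and y ≤ 10, which with x, y ≥ 0 keep the feasible region inside a bounded box. A feasible, bounded LP attains a finite optimum at a vertex.

Evaluating z = -2x - 2y at each vertex:
  (0, 0): z = 0
  (2.25, 0): z = -4.5
  (0, 4.5): z = -9

Feasible with finite optimum z* = -9 at (0, 4.5).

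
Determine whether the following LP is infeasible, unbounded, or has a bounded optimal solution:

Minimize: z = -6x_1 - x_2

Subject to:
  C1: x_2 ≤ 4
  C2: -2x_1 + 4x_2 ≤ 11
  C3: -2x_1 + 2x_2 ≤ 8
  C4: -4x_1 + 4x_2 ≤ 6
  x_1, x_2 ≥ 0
Feasible point: (0, 0) satisfies every constraint, so the LP is feasible.
Direction d = (1, 0): for each constraint row a, a·d ≤ 0 —
  (0)(1) + (1)(0) = 0 ≤ 0
  (-2)(1) + (4)(0) = -2 ≤ 0
  (-2)(1) + (2)(0) = -2 ≤ 0
  (-4)(1) + (4)(0) = -4 ≤ 0
and d ≥ 0, so (0, 0) + t·d stays feasible for every t ≥ 0. Along this ray z = -6x_1 - x_2 changes by -6 per unit t, so z → −∞.

The LP is unbounded; z can be made arbitrarily small.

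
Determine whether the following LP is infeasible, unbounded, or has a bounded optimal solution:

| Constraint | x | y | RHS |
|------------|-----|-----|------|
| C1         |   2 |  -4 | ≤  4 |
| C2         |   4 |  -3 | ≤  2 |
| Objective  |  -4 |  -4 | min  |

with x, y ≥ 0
Feasible point: (0, 0) satisfies every constraint, so the LP is feasible.
Direction d = (0, 1): for each constraint row a, a·d ≤ 0 —
  (2)(0) + (-4)(1) = -4 ≤ 0
  (4)(0) + (-3)(1) = -3 ≤ 0
and d ≥ 0, so (0, 0) + t·d stays feasible for every t ≥ 0. Along this ray z = -4x - 4y changes by -4 per unit t, so z → −∞.

Unbounded — the objective can decrease without bound over the feasible region.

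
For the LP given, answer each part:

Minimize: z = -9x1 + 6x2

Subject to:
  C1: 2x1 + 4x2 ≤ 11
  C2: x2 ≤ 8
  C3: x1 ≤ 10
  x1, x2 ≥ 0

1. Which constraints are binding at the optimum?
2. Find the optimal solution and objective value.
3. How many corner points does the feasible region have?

1. C1, x2 ≥ 0
2. x1 = 5.5, x2 = 0, z = -49.5
3. 3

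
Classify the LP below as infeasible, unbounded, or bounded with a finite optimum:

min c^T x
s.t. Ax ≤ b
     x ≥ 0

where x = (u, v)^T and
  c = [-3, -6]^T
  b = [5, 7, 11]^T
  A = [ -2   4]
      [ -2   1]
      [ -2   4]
Feasible point: (0, 0) satisfies every constraint, so the LP is feasible.
Direction d = (1, 0): for each constraint row a, a·d ≤ 0 —
  (-2)(1) + (4)(0) = -2 ≤ 0
  (-2)(1) + (1)(0) = -2 ≤ 0
  (-2)(1) + (4)(0) = -2 ≤ 0
and d ≥ 0, so (0, 0) + t·d stays feasible for every t ≥ 0. Along this ray z = -3u - 6v changes by -3 per unit t, so z → −∞.

Unbounded: there is a feasible ray along which z → −∞.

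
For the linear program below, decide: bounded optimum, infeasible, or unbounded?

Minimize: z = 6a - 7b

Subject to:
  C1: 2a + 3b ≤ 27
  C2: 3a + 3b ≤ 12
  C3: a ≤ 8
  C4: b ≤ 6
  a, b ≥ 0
The point (0, 4) satisfies every constraint, so the LP is feasible; the constraints give a ≤ 8 and b ≤ 6, which with a, b ≥ 0 keep the feasible region inside a bounded box. A feasible, bounded LP attains a finite optimum at a vertex.

Evaluating z = 6a - 7b at each vertex:
  (0, 0): z = 0
  (4, 0): z = 24
  (0, 4): z = -28

The LP has an optimal solution: (0, 4) with z = -28.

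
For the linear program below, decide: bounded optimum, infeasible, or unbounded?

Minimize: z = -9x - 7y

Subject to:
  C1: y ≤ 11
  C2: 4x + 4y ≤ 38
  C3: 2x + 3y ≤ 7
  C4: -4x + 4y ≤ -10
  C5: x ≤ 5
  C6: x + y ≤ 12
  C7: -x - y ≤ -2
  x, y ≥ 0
The point (3.5, 0) satisfies every constraint, so the LP is feasible; the constraints give x ≤ 5 and y ≤ 11, which with x, y ≥ 0 keep the feasible region inside a bounded box. A feasible, bounded LP attains a finite optimum at a vertex.

Evaluating z = -9x - 7y at each vertex:
  (2.5, 0): z = -22.5
  (3.5, 0): z = -31.5
  (2.9, 0.4): z = -28.9

The LP has an optimal solution: (3.5, 0) with z = -31.5.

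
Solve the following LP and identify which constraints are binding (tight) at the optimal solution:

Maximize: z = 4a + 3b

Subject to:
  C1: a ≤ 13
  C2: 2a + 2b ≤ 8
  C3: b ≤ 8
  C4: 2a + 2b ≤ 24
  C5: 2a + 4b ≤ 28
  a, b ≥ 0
Optimal: a = 4, b = 0
Binding: C2, b ≥ 0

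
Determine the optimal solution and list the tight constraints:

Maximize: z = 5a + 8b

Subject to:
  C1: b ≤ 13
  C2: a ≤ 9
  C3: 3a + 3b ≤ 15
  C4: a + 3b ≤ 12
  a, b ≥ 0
Optimal: a = 1.5, b = 3.5
Binding: C3, C4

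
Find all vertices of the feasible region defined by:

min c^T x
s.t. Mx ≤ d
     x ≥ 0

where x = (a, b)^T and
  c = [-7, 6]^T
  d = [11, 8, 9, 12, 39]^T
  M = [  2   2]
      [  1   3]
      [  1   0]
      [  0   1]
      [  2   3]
Each vertex is the intersection of two constraint boundaries that also satisfies all remaining constraints:
  a = 0 and b = 0 → (0, 0)
  2a + 2b = 11 and b = 0 → (5.5, 0)
  2a + 2b = 11 and a + 3b = 8 → (4.25, 1.25)
  a + 3b = 8 and a = 0 → (0, 2.667)

Vertices: (0, 0), (5.5, 0), (4.25, 1.25), (0, 2.667)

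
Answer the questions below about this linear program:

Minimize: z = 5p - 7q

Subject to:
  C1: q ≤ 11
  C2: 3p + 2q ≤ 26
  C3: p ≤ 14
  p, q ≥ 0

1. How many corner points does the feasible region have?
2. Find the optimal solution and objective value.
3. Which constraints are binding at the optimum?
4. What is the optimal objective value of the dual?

1. 4
2. p = 0, q = 11, z = -77
3. C1, p ≥ 0
4. -77 (by strong duality, equal to the primal optimum)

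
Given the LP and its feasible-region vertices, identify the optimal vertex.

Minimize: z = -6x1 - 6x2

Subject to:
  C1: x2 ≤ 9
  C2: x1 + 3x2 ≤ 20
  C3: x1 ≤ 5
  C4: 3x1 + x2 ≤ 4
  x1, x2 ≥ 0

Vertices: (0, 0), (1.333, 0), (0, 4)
Evaluating z = -6x1 - 6x2 at each vertex:
  (0, 0): z = 0
  (1.333, 0): z = -8
  (0, 4): z = -24

The smallest value is z = -24, attained at (0, 4).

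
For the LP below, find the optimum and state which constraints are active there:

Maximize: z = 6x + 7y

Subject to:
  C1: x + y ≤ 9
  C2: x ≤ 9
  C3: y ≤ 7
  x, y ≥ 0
Optimal: x = 2, y = 7
Binding: C1, C3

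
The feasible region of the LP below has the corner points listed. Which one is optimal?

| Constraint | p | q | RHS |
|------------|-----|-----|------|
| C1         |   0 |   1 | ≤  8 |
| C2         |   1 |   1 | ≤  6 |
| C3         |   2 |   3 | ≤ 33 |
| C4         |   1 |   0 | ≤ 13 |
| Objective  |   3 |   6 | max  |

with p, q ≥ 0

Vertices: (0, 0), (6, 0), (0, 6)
(0, 6) with z = 36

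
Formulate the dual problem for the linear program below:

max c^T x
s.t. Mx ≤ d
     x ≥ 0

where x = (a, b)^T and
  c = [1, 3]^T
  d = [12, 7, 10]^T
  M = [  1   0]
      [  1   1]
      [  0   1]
Minimize: z = 12y1 + 7y2 + 10y3

Subject to:
  C1: -y1 - y2 ≤ -1
  C2: -y2 - y3 ≤ -3
  y1, y2, y3 ≥ 0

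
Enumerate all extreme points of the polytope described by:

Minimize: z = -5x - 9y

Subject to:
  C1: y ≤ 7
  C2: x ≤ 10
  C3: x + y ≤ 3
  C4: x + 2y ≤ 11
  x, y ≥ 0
Each vertex is the intersection of two constraint boundaries that also satisfies all remaining constraints:
  x = 0 and y = 0 → (0, 0)
  x + y = 3 and y = 0 → (3, 0)
  x + y = 3 and x = 0 → (0, 3)

Vertices: (0, 0), (3, 0), (0, 3)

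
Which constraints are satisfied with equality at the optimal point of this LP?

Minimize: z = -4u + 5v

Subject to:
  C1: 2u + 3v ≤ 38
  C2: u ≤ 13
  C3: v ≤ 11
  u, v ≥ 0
Optimal: u = 13, v = 0
Binding: C2, v ≥ 0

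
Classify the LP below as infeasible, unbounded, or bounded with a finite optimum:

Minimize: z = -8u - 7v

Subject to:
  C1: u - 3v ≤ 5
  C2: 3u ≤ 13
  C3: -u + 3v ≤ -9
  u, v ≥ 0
C1 requires u - 3v ≤ 5, while C3 (-u + 3v ≤ -9) is equivalent to u - 3v ≥ 9. Together they would need 9 ≤ u - 3v ≤ 5, which is impossible since 9 > 5. No point satisfies all constraints.

Infeasible — the constraint set is empty.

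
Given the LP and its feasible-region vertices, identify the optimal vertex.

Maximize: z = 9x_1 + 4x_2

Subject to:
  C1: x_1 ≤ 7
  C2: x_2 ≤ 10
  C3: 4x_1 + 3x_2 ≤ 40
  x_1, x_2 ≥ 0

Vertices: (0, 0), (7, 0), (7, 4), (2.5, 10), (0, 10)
Evaluating z = 9x_1 + 4x_2 at each vertex:
  (0, 0): z = 0
  (7, 0): z = 63
  (7, 4): z = 79
  (2.5, 10): z = 62.5
  (0, 10): z = 40

The largest value is z = 79, attained at (7, 4).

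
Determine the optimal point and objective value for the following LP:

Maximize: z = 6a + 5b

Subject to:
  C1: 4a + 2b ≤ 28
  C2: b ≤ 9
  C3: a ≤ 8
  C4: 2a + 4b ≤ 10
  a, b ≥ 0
a = 5, b = 0, z = 30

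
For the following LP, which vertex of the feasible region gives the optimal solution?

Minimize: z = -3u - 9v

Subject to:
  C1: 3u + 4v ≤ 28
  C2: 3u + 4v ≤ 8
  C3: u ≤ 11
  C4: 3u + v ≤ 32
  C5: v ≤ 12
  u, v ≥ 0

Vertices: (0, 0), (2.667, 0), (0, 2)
Evaluating z = -3u - 9v at each vertex:
  (0, 0): z = 0
  (2.667, 0): z = -8
  (0, 2): z = -18

The smallest value is z = -18, attained at (0, 2).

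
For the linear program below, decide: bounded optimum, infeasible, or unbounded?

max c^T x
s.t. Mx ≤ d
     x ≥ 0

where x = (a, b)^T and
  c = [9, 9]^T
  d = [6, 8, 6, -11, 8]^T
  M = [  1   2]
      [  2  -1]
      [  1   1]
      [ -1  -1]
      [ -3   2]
One constraint requires a + b ≤ 6, while the constraint -a - b ≤ -11 is equivalent to a + b ≥ 11. Together they would need 11 ≤ a + b ≤ 6, which is impossible since 11 > 6. No point satisfies all constraints.

Infeasible: no point satisfies all constraints simultaneously.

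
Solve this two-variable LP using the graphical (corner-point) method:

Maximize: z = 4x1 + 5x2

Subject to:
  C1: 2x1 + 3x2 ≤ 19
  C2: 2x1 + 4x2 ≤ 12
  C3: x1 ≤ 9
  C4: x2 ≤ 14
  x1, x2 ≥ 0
x1 = 6, x2 = 0, z = 24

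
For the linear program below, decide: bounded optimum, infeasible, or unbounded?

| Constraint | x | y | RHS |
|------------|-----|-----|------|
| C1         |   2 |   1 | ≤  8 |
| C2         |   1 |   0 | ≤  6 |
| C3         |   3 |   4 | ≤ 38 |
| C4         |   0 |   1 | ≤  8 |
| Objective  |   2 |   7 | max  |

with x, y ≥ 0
The point (0, 8) satisfies every constraint, so the LP is feasible; the constraints give x ≤ 6 and y ≤ 8, which with x, y ≥ 0 keep the feasible region inside a bounded box. A feasible, bounded LP attains a finite optimum at a vertex.

Bounded optimum: z* = 56 at (0, 8).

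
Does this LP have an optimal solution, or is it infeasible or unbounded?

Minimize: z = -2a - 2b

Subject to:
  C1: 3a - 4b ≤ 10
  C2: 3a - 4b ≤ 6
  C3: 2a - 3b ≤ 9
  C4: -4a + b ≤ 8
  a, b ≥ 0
Feasible point: (0, 0) satisfies every constraint, so the LP is feasible.
Direction d = (1, 1): for each constraint row a, a·d ≤ 0 —
  (3)(1) + (-4)(1) = -1 ≤ 0
  (3)(1) + (-4)(1) = -1 ≤ 0
  (2)(1) + (-3)(1) = -1 ≤ 0
  (-4)(1) + (1)(1) = -3 ≤ 0
and d ≥ 0, so (0, 0) + t·d stays feasible for every t ≥ 0. Along this ray z = -2a - 2b changes by -4 per unit t, so z → −∞.

Unbounded: there is a feasible ray along which z → −∞.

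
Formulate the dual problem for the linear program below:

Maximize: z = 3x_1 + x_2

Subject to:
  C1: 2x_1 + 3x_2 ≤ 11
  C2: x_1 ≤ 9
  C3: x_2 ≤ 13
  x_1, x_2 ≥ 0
Minimize: z = 11y1 + 9y2 + 13y3

Subject to:
  C1: -2y1 - y2 ≤ -3
  C2: -3y1 - y3 ≤ -1
  y1, y2, y3 ≥ 0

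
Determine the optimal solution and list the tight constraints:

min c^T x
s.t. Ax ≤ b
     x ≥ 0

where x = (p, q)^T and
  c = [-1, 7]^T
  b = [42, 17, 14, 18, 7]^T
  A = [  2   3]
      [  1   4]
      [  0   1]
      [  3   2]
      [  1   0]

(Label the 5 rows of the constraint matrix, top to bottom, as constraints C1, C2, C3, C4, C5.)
Optimal: p = 6, q = 0
Slack at optimum:
  C1: slack = 30
  C2: slack = 11
  C3: slack = 14
  C4: slack = 0 (binding)
  C5: slack = 1
  p ≥ 0: p = 6
  q ≥ 0: q = 0 (binding)
Binding constraints: C4, q ≥ 0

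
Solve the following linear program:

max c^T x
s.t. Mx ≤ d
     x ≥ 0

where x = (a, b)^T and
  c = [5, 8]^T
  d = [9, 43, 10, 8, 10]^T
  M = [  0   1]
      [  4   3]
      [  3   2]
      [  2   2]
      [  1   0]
a = 0, b = 4, z = 32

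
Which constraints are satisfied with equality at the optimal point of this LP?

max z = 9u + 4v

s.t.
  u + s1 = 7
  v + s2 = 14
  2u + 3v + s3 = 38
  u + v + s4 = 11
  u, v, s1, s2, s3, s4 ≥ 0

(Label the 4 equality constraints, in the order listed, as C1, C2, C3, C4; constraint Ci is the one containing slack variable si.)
Optimal: u = 7, v = 4
Slack at optimum:
  C1: slack = 0 (binding)
  C2: slack = 10
  C3: slack = 12
  C4: slack = 0 (binding)
  u ≥ 0: u = 7
  v ≥ 0: v = 4
Binding constraints: C1, C4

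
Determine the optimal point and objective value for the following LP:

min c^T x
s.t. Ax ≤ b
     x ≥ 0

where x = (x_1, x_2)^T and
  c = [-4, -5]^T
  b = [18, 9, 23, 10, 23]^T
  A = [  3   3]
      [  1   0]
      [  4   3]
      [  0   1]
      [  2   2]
Each vertex is the intersection of two constraint boundaries that also satisfies all remaining constraints:
  x_1 = 0 and x_2 = 0 → (0, 0)
  4x_1 + 3x_2 = 23 and x_2 = 0 → (5.75, 0)
  3x_1 + 3x_2 = 18 and 4x_1 + 3x_2 = 23 → (5, 1)
  3x_1 + 3x_2 = 18 and x_1 = 0 → (0, 6)

Evaluating z = -4x_1 - 5x_2 at each vertex:
  (0, 0): z = 0
  (5.75, 0): z = -23
  (5, 1): z = -25
  (0, 6): z = -30

The minimum is at (0, 6) with z = -30.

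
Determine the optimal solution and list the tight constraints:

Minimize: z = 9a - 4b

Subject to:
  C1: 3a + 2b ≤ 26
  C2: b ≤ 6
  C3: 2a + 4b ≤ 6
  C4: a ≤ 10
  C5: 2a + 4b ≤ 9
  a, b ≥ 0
Optimal: a = 0, b = 1.5
Slack at optimum:
  C1: slack = 23
  C2: slack = 4.5
  C3: slack = 0 (binding)
  C4: slack = 10
  C5: slack = 3
  a ≥ 0: a = 0 (binding)
  b ≥ 0: b = 1.5
Binding constraints: C3, a ≥ 0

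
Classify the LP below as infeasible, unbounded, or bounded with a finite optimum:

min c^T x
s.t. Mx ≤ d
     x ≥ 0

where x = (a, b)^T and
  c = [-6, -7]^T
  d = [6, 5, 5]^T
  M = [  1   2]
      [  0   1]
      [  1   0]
The point (5, 0.5) satisfies every constraint, so the LP is feasible; the constraints give a ≤ 5 and b ≤ 5, which with a, b ≥ 0 keep the feasible region inside a bounded box. A feasible, bounded LP attains a finite optimum at a vertex.

Evaluating z = -6a - 7b at each vertex:
  (0, 0): z = 0
  (5, 0): z = -30
  (5, 0.5): z = -33.5
  (0, 3): z = -21

Bounded optimum: z* = -33.5 at (5, 0.5).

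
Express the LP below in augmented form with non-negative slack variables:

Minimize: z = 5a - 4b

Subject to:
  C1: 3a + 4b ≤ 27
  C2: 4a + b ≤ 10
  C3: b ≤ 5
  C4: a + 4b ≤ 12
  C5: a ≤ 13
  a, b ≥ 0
min z = 5a - 4b

s.t.
  3a + 4b + s1 = 27
  4a + b + s2 = 10
  b + s3 = 5
  a + 4b + s4 = 12
  a + s5 = 13
  a, b, s1, s2, s3, s4, s5 ≥ 0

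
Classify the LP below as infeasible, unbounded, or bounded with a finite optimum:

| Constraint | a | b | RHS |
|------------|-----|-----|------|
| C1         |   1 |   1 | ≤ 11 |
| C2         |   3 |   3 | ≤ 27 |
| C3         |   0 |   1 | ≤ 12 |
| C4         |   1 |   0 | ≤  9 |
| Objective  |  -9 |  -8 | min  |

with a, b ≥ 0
The point (9, 0) satisfies every constraint, so the LP is feasible; the constraints give a ≤ 9 and b ≤ 12, which with a, b ≥ 0 keep the feasible region inside a bounded box. A feasible, bounded LP attains a finite optimum at a vertex.

Feasible with finite optimum z* = -81 at (9, 0).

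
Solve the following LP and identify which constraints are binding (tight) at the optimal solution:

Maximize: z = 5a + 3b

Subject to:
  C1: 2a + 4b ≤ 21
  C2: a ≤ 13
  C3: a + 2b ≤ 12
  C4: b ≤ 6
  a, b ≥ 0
Optimal: a = 10.5, b = 0
Binding: C1, b ≥ 0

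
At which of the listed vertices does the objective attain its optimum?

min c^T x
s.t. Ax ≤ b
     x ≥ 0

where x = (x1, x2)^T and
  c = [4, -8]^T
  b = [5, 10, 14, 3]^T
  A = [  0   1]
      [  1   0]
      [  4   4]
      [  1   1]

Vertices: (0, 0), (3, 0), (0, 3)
Evaluating z = 4x1 - 8x2 at each vertex:
  (0, 0): z = 0
  (3, 0): z = 12
  (0, 3): z = -24

The smallest value is z = -24, attained at (0, 3).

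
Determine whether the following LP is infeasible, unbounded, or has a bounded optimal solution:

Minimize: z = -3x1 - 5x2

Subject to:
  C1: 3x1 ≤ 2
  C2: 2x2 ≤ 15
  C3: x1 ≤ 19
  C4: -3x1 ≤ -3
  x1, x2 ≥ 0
C1 requires 3x1 ≤ 2, while C4 (-3x1 ≤ -3) is equivalent to 3x1 ≥ 3. Together they would need 3 ≤ 3x1 ≤ 2, which is impossible since 3 > 2. No point satisfies all constraints.

The feasible region is empty; the LP is infeasible.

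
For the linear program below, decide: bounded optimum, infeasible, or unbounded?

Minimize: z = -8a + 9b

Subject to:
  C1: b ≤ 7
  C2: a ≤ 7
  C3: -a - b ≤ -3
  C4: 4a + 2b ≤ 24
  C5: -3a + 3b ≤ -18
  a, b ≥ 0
The point (6, 0) satisfies every constraint, so the LP is feasible; the constraints give a ≤ 7 and b ≤ 7, which with a, b ≥ 0 keep the feasible region inside a bounded box. A feasible, bounded LP attains a finite optimum at a vertex.

Evaluating z = -8a + 9b at each vertex:
  (6, 0): z = -48

Feasible with finite optimum z* = -48 at (6, 0).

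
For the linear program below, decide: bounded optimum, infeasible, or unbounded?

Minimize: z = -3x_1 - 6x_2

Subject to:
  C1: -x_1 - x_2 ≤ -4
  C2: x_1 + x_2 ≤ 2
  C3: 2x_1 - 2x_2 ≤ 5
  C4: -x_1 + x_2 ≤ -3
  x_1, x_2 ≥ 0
C2 requires x_1 + x_2 ≤ 2, while C1 (-x_1 - x_2 ≤ -4) is equivalent to x_1 + x_2 ≥ 4. Together they would need 4 ≤ x_1 + x_2 ≤ 2, which is impossible since 4 > 2. No point satisfies all constraints.

Infeasible — the constraint set is empty.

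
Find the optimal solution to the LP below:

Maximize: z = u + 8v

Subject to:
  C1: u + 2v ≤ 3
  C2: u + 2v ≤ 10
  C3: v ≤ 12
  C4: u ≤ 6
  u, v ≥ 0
Each vertex is the intersection of two constraint boundaries that also satisfies all remaining constraints:
  u = 0 and v = 0 → (0, 0)
  u + 2v = 3 and v = 0 → (3, 0)
  u + 2v = 3 and u = 0 → (0, 1.5)

Evaluating z = u + 8v at each vertex:
  (0, 0): z = 0
  (3, 0): z = 3
  (0, 1.5): z = 12

The maximum is at (0, 1.5) with z = 12.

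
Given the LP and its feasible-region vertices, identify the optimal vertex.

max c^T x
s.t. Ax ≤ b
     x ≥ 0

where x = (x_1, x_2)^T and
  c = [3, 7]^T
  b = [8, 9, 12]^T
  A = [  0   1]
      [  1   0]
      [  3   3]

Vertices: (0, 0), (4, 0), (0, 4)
(0, 4) with z = 28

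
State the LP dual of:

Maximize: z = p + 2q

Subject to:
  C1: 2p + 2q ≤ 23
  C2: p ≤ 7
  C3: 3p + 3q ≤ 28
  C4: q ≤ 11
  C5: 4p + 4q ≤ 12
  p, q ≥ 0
Minimize: z = 23y1 + 7y2 + 28y3 + 11y4 + 12y5

Subject to:
  C1: -2y1 - y2 - 3y3 - 4y5 ≤ -1
  C2: -2y1 - 3y3 - y4 - 4y5 ≤ -2
  y1, y2, y3, y4, y5 ≥ 0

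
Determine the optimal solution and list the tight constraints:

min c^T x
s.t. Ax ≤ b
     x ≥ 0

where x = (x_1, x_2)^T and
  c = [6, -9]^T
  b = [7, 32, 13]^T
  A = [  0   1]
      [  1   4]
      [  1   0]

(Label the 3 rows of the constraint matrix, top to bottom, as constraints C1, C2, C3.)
Optimal: x_1 = 0, x_2 = 7
Binding: C1, x_1 ≥ 0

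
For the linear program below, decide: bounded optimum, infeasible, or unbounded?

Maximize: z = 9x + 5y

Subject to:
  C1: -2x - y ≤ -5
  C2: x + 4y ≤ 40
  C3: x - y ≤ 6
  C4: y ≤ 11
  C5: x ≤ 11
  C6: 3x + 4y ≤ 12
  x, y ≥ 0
The point (4, 0) satisfies every constraint, so the LP is feasible; the constraints give x ≤ 11 and y ≤ 11, which with x, y ≥ 0 keep the feasible region inside a bounded box. A feasible, bounded LP attains a finite optimum at a vertex.

Evaluating z = 9x + 5y at each vertex:
  (2.5, 0): z = 22.5
  (4, 0): z = 36
  (1.6, 1.8): z = 23.4

The LP has an optimal solution: (4, 0) with z = 36.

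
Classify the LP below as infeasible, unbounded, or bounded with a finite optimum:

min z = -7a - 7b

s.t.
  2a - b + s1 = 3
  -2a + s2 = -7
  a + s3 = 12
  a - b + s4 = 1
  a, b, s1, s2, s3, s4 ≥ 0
Feasible point: (4, 5) satisfies every constraint, so the LP is feasible.
Direction d = (0, 1): for each constraint row a, a·d ≤ 0 —
  (2)(0) + (-1)(1) = -1 ≤ 0
  (-2)(0) + (0)(1) = 0 ≤ 0
  (1)(0) + (0)(1) = 0 ≤ 0
  (1)(0) + (-1)(1) = -1 ≤ 0
and d ≥ 0, so (4, 5) + t·d stays feasible for every t ≥ 0. Along this ray z = -7a - 7b changes by -7 per unit t, so z → −∞.

Unbounded — the objective can decrease without bound over the feasible region.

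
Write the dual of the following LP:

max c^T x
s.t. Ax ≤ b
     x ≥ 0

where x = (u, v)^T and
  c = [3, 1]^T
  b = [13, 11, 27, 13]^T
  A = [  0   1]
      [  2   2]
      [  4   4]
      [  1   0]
Minimize: z = 13y1 + 11y2 + 27y3 + 13y4

Subject to:
  C1: -2y2 - 4y3 - y4 ≤ -3
  C2: -y1 - 2y2 - 4y3 ≤ -1
  y1, y2, y3, y4 ≥ 0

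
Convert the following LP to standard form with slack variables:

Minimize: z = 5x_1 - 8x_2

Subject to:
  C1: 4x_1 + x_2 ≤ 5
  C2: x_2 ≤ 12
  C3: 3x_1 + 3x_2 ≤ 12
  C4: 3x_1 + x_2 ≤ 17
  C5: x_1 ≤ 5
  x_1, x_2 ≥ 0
min z = 5x_1 - 8x_2

s.t.
  4x_1 + x_2 + s1 = 5
  x_2 + s2 = 12
  3x_1 + 3x_2 + s3 = 12
  3x_1 + x_2 + s4 = 17
  x_1 + s5 = 5
  x_1, x_2, s1, s2, s3, s4, s5 ≥ 0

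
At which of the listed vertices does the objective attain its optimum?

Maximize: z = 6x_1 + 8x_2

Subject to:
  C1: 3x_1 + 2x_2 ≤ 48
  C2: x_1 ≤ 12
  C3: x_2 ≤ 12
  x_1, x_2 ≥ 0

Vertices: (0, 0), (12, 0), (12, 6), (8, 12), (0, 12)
Evaluating z = 6x_1 + 8x_2 at each vertex:
  (0, 0): z = 0
  (12, 0): z = 72
  (12, 6): z = 120
  (8, 12): z = 144
  (0, 12): z = 96

The largest value is z = 144, attained at (8, 12).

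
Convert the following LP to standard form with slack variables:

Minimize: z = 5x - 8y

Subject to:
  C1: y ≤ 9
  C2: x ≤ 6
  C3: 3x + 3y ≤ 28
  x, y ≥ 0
min z = 5x - 8y

s.t.
  y + s1 = 9
  x + s2 = 6
  3x + 3y + s3 = 28
  x, y, s1, s2, s3 ≥ 0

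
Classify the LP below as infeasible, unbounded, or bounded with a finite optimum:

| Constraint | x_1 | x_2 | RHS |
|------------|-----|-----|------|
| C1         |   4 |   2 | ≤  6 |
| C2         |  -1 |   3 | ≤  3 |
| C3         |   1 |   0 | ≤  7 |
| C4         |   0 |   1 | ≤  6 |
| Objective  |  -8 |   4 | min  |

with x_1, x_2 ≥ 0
The point (1.5, 0) satisfies every constraint, so the LP is feasible; the constraints give x_1 ≤ 7 and x_2 ≤ 6, which with x_1, x_2 ≥ 0 keep the feasible region inside a bounded box. A feasible, bounded LP attains a finite optimum at a vertex.

Feasible with finite optimum z* = -12 at (1.5, 0).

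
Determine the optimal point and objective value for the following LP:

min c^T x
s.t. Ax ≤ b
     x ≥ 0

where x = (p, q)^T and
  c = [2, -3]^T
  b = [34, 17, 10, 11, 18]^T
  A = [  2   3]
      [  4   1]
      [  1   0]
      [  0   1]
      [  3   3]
Each vertex is the intersection of two constraint boundaries that also satisfies all remaining constraints:
  p = 0 and q = 0 → (0, 0)
  4p + q = 17 and q = 0 → (4.25, 0)
  4p + q = 17 and 3p + 3q = 18 → (3.667, 2.333)
  3p + 3q = 18 and p = 0 → (0, 6)

Evaluating z = 2p - 3q at each vertex:
  (0, 0): z = 0
  (4.25, 0): z = 8.5
  (3.667, 2.333): z = 0.3333
  (0, 6): z = -18

The minimum is at (0, 6) with z = -18.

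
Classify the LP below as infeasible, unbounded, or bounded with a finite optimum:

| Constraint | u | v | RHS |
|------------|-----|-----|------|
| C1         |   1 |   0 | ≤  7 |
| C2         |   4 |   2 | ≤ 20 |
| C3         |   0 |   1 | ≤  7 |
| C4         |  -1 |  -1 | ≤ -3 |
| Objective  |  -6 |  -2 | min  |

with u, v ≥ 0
The point (5, 0) satisfies every constraint, so the LP is feasible; the constraints give u ≤ 7 and v ≤ 7, which with u, v ≥ 0 keep the feasible region inside a bounded box. A feasible, bounded LP attains a finite optimum at a vertex.

The LP has an optimal solution: (5, 0) with z = -30.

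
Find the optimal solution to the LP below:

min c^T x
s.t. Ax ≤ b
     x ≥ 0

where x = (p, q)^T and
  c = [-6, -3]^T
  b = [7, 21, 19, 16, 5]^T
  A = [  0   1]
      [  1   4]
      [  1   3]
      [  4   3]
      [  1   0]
p = 4, q = 0, z = -24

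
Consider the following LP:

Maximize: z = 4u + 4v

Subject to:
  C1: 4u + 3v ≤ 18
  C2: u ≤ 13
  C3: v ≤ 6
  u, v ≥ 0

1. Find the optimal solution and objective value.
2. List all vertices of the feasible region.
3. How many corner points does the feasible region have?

1. u = 0, v = 6, z = 24
2. (0, 0), (4.5, 0), (0, 6)
3. 3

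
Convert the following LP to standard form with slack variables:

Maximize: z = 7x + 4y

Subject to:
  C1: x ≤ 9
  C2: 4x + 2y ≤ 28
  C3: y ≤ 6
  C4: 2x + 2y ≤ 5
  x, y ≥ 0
max z = 7x + 4y

s.t.
  x + s1 = 9
  4x + 2y + s2 = 28
  y + s3 = 6
  2x + 2y + s4 = 5
  x, y, s1, s2, s3, s4 ≥ 0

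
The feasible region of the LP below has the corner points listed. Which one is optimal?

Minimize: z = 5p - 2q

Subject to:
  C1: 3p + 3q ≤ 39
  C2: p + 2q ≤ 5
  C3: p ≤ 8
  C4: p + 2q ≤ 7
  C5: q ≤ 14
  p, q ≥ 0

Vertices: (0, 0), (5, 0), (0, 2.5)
Evaluating z = 5p - 2q at each vertex:
  (0, 0): z = 0
  (5, 0): z = 25
  (0, 2.5): z = -5

The smallest value is z = -5, attained at (0, 2.5).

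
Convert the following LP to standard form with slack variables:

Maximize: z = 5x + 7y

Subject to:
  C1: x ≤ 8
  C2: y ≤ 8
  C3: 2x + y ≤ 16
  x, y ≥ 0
max z = 5x + 7y

s.t.
  x + s1 = 8
  y + s2 = 8
  2x + y + s3 = 16
  x, y, s1, s2, s3 ≥ 0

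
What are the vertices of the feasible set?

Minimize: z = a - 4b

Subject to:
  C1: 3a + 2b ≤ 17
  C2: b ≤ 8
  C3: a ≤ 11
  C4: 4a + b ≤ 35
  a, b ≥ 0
Each vertex is the intersection of two constraint boundaries that also satisfies all remaining constraints:
  a = 0 and b = 0 → (0, 0)
  3a + 2b = 17 and b = 0 → (5.667, 0)
  3a + 2b = 17 and b = 8 → (0.3333, 8)
  b = 8 and a = 0 → (0, 8)

Vertices: (0, 0), (5.667, 0), (0.3333, 8), (0, 8)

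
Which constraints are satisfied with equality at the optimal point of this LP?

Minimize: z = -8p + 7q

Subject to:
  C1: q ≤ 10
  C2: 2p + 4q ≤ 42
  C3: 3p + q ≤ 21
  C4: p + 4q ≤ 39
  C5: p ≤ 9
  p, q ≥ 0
Optimal: p = 7, q = 0
Slack at optimum:
  C1: slack = 10
  C2: slack = 28
  C3: slack = 0 (binding)
  C4: slack = 32
  C5: slack = 2
  p ≥ 0: p = 7
  q ≥ 0: q = 0 (binding)
Binding constraints: C3, q ≥ 0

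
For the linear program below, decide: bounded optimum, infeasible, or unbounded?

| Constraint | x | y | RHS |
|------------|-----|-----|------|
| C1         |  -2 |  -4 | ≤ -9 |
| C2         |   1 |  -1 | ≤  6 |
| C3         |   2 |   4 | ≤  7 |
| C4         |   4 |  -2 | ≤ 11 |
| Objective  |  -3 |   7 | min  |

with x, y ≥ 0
C3 requires 2x + 4y ≤ 7, while C1 (-2x - 4y ≤ -9) is equivalent to 2x + 4y ≥ 9. Together they would need 9 ≤ 2x + 4y ≤ 7, which is impossible since 9 > 7. No point satisfies all constraints.

Infeasible: no point satisfies all constraints simultaneously.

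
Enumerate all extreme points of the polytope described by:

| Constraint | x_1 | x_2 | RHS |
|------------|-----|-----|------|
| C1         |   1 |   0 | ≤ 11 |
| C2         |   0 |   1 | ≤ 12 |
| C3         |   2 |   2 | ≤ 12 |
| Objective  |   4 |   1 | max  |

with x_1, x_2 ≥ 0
Each vertex is the intersection of two constraint boundaries that also satisfies all remaining constraints:
  x_1 = 0 and x_2 = 0 → (0, 0)
  2x_1 + 2x_2 = 12 and x_2 = 0 → (6, 0)
  2x_1 + 2x_2 = 12 and x_1 = 0 → (0, 6)

Vertices: (0, 0), (6, 0), (0, 6)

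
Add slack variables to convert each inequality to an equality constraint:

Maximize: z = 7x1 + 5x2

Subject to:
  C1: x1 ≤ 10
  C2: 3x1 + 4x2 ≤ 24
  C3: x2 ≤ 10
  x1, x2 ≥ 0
max z = 7x1 + 5x2

s.t.
  x1 + s1 = 10
  3x1 + 4x2 + s2 = 24
  x2 + s3 = 10
  x1, x2, s1, s2, s3 ≥ 0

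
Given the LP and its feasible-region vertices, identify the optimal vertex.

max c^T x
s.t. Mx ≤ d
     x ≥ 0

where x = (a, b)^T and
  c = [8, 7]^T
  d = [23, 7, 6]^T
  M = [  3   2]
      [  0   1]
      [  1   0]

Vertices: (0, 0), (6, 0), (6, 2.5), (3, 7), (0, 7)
Evaluating z = 8a + 7b at each vertex:
  (0, 0): z = 0
  (6, 0): z = 48
  (6, 2.5): z = 65.5
  (3, 7): z = 73
  (0, 7): z = 49

The largest value is z = 73, attained at (3, 7).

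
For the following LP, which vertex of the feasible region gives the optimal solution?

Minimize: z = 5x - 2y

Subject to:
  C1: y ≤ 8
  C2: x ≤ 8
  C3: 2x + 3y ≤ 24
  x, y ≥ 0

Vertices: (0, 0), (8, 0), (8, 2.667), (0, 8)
Evaluating z = 5x - 2y at each vertex:
  (0, 0): z = 0
  (8, 0): z = 40
  (8, 2.667): z = 34.67
  (0, 8): z = -16

The smallest value is z = -16, attained at (0, 8).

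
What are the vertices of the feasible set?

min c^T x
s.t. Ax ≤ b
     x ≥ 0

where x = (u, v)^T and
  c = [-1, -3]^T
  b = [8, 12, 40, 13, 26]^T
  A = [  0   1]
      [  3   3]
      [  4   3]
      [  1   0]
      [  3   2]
Each vertex is the intersection of two constraint boundaries that also satisfies all remaining constraints:
  u = 0 and v = 0 → (0, 0)
  3u + 3v = 12 and v = 0 → (4, 0)
  3u + 3v = 12 and u = 0 → (0, 4)

Vertices: (0, 0), (4, 0), (0, 4)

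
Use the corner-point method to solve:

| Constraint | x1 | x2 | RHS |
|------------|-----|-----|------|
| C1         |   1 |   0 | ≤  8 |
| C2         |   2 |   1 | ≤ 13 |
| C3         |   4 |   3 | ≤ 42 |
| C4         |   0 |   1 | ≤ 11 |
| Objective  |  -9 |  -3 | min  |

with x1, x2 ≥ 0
x1 = 6.5, x2 = 0, z = -58.5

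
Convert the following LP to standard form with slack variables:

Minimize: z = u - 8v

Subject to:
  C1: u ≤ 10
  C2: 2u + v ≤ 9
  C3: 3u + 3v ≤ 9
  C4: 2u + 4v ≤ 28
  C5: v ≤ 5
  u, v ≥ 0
min z = u - 8v

s.t.
  u + s1 = 10
  2u + v + s2 = 9
  3u + 3v + s3 = 9
  2u + 4v + s4 = 28
  v + s5 = 5
  u, v, s1, s2, s3, s4, s5 ≥ 0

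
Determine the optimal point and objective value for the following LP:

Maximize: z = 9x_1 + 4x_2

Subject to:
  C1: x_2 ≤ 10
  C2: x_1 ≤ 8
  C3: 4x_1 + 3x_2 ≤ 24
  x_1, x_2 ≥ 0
x_1 = 6, x_2 = 0, z = 54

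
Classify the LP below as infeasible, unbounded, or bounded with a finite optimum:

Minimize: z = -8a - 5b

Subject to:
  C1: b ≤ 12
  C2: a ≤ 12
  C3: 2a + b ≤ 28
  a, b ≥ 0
The point (8, 12) satisfies every constraint, so the LP is feasible; the constraints give a ≤ 12 and b ≤ 12, which with a, b ≥ 0 keep the feasible region inside a bounded box. A feasible, bounded LP attains a finite optimum at a vertex.

Evaluating z = -8a - 5b at each vertex:
  (0, 0): z = 0
  (12, 0): z = -96
  (12, 4): z = -116
  (8, 12): z = -124
  (0, 12): z = -60

Feasible with finite optimum z* = -124 at (8, 12).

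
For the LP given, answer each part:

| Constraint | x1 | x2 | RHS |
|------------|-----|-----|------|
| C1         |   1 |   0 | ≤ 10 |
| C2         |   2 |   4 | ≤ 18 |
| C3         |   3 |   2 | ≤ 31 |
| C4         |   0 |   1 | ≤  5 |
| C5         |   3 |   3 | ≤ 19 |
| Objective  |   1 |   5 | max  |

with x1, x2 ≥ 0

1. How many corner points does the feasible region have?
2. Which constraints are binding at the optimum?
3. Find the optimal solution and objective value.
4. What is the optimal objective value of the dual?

1. 4
2. C2, x1 ≥ 0
3. x1 = 0, x2 = 4.5, z = 22.5
4. 22.5 (by strong duality, equal to the primal optimum)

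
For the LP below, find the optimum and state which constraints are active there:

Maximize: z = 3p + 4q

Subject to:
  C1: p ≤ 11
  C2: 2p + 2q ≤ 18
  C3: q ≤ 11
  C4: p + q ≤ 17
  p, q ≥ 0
Optimal: p = 0, q = 9
Slack at optimum:
  C1: slack = 11
  C2: slack = 0 (binding)
  C3: slack = 2
  C4: slack = 8
  p ≥ 0: p = 0 (binding)
  q ≥ 0: q = 9
Binding constraints: C2, p ≥ 0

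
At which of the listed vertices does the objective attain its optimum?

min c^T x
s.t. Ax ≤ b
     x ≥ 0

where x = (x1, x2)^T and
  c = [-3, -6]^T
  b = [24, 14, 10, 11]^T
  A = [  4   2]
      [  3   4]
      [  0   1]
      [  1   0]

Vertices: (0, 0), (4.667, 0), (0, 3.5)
Evaluating z = -3x1 - 6x2 at each vertex:
  (0, 0): z = 0
  (4.667, 0): z = -14
  (0, 3.5): z = -21

The smallest value is z = -21, attained at (0, 3.5).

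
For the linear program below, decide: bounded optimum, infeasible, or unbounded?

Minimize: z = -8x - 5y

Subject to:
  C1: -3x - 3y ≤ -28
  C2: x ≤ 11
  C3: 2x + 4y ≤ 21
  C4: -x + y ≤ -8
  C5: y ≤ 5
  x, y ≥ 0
The point (10.5, 0) satisfies every constraint, so the LP is feasible; the constraints give x ≤ 11 and y ≤ 5, which with x, y ≥ 0 keep the feasible region inside a bounded box. A feasible, bounded LP attains a finite optimum at a vertex.

Evaluating z = -8x - 5y at each vertex:
  (9.333, 0): z = -74.67
  (10.5, 0): z = -84
  (8.833, 0.8333): z = -74.83
  (8.667, 0.6667): z = -72.67

The LP has an optimal solution: (10.5, 0) with z = -84.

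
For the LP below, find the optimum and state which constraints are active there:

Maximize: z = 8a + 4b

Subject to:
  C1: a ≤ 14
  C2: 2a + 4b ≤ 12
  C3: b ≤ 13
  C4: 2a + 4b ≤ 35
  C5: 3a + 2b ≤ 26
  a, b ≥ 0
Optimal: a = 6, b = 0
Slack at optimum:
  C1: slack = 8
  C2: slack = 0 (binding)
  C3: slack = 13
  C4: slack = 23
  C5: slack = 8
  a ≥ 0: a = 6
  b ≥ 0: b = 0 (binding)
Binding constraints: C2, b ≥ 0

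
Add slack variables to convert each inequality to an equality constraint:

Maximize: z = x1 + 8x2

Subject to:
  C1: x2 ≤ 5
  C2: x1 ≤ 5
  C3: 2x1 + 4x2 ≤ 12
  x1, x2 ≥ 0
max z = x1 + 8x2

s.t.
  x2 + s1 = 5
  x1 + s2 = 5
  2x1 + 4x2 + s3 = 12
  x1, x2, s1, s2, s3 ≥ 0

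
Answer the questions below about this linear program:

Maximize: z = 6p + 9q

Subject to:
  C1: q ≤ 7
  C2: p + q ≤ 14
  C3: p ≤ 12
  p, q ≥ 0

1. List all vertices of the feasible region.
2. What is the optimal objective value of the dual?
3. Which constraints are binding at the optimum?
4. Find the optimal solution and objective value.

1. (0, 0), (12, 0), (12, 2), (7, 7), (0, 7)
2. 105 (by strong duality, equal to the primal optimum)
3. C1, C2
4. p = 7, q = 7, z = 105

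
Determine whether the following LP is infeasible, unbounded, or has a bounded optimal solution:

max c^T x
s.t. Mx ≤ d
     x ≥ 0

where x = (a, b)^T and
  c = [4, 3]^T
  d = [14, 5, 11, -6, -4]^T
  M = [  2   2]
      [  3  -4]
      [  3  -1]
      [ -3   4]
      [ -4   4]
One constraint requires 3a - 4b ≤ 5, while the constraint -3a + 4b ≤ -6 is equivalent to 3a - 4b ≥ 6. Together they would need 6 ≤ 3a - 4b ≤ 5, which is impossible since 6 > 5. No point satisfies all constraints.

The feasible region is empty; the LP is infeasible.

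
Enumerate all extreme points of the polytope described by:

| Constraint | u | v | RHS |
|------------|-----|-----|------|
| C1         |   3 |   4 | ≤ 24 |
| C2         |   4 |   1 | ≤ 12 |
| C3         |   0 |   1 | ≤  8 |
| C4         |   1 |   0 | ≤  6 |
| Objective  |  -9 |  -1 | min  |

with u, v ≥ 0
Each vertex is the intersection of two constraint boundaries that also satisfies all remaining constraints:
  u = 0 and v = 0 → (0, 0)
  4u + v = 12 and v = 0 → (3, 0)
  3u + 4v = 24 and 4u + v = 12 → (1.846, 4.615)
  3u + 4v = 24 and u = 0 → (0, 6)

Vertices: (0, 0), (3, 0), (1.846, 4.615), (0, 6)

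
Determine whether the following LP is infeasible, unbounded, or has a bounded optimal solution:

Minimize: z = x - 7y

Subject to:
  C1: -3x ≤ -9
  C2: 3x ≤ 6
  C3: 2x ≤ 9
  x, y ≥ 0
C2 requires 3x ≤ 6, while C1 (-3x ≤ -9) is equivalent to 3x ≥ 9. Together they would need 9 ≤ 3x ≤ 6, which is impossible since 9 > 6. No point satisfies all constraints.

Infeasible: no point satisfies all constraints simultaneously.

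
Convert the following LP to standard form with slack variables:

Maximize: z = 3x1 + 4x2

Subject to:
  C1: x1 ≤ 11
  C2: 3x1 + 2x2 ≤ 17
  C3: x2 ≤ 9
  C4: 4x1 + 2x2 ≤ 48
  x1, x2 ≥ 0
max z = 3x1 + 4x2

s.t.
  x1 + s1 = 11
  3x1 + 2x2 + s2 = 17
  x2 + s3 = 9
  4x1 + 2x2 + s4 = 48
  x1, x2, s1, s2, s3, s4 ≥ 0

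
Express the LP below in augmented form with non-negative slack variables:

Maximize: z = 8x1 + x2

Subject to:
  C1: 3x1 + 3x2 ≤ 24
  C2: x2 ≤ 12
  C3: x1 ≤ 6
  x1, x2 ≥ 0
max z = 8x1 + x2

s.t.
  3x1 + 3x2 + s1 = 24
  x2 + s2 = 12
  x1 + s3 = 6
  x1, x2, s1, s2, s3 ≥ 0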